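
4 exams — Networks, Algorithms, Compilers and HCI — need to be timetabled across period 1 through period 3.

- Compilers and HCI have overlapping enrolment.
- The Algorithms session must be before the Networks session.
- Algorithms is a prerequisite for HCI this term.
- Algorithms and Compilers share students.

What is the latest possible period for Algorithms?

period 2

Downstream work caps Algorithms at period 2.
Algorithms at period 2 is achievable: HCI -> period 3; Algorithms -> period 2; Compilers -> period 1; Networks -> period 3.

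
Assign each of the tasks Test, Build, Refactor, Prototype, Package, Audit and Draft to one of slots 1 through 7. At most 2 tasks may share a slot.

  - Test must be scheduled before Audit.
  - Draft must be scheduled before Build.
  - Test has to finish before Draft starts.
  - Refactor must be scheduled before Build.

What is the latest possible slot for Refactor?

6

Downstream work caps Refactor at 6.
Refactor at 6 is achievable: Audit in 2; Prototype in 1; Test in 1; Refactor in 6; Package in 3; Draft in 2; Build in 7.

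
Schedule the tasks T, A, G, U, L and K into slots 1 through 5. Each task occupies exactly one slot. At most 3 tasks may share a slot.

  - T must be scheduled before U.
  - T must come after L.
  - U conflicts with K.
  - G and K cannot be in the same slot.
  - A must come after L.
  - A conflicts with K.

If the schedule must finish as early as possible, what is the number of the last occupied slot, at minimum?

The precedence chain requires at least 3 distinct slots.
With at most 3 per slot and 6 tasks, at least 2 slots are needed.
3 works (last occupied slot: 3): for example A -> 2, T -> 2, K -> 1, L -> 1, G -> 2, U -> 3.

slot 3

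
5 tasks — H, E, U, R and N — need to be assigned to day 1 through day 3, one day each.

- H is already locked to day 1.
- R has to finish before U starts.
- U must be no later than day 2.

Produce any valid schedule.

U in day 2; R in day 1; N in day 1; E in day 1; H in day 1

Checking: R(day 1) before U(day 2); H=day 1 in [day 1,day 1]; U=day 2 in [day 1,day 2].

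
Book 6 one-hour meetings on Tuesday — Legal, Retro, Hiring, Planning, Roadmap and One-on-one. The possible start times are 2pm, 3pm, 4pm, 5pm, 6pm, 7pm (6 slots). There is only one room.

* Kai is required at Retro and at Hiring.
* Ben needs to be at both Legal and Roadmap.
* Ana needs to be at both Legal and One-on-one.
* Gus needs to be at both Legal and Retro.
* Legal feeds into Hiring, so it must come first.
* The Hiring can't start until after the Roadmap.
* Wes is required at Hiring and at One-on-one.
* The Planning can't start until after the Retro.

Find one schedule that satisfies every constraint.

One-on-one=7pm, Legal=2pm, Roadmap=3pm, Retro=5pm, Planning=6pm, Hiring=4pm

Checking: Legal(2pm) before Hiring(4pm); Retro(5pm) before Planning(6pm); Roadmap(3pm) before Hiring(4pm); Hiring(4pm) != One-on-one(7pm); Retro(5pm) != Hiring(4pm); Legal(2pm) != Roadmap(3pm); Legal(2pm) != Retro(5pm); Legal(2pm) != One-on-one(7pm); max 1 per slot (cap 1).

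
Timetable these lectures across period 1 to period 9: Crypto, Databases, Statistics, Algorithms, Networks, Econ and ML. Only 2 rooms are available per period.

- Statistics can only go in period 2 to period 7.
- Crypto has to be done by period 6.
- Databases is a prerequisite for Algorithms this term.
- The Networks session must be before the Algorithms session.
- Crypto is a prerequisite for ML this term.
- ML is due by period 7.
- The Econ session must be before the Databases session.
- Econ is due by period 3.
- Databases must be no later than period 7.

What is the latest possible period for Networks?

period 8

Downstream work caps Networks at period 8.
Networks at period 8 is achievable: Crypto -> period 1, Databases -> period 2, Statistics -> period 2, Algorithms -> period 9, ML -> period 3, Networks -> period 8, Econ -> period 1.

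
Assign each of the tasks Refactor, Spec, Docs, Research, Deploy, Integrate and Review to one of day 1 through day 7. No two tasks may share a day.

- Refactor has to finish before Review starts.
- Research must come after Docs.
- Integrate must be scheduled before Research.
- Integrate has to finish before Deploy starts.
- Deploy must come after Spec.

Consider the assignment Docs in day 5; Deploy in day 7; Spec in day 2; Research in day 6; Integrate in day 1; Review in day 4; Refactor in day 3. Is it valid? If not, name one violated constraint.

Deploy must come after Spec — holds.
Integrate must be scheduled before Research — holds.
No two tasks may share a day — holds.
Integrate has to finish before Deploy starts — holds.
Refactor has to finish before Review starts — holds.
Research must come after Docs — holds.

Valid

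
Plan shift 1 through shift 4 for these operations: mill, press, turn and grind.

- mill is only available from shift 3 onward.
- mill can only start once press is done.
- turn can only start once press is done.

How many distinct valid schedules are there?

Splitting on mill: it can be shift 3 (20), shift 4 (24). Listing each branch's schedules as (press, turn, grind) by shift number:
mill=shift 3: (1,2,1) (1,2,2) (1,2,3) (1,2,4) (1,3,1) (1,3,2) (1,3,3) (1,3,4) (1,4,1) (1,4,2) (1,4,3) (1,4,4) (2,3,1) (2,3,2) (2,3,3) (2,3,4) (2,4,1) (2,4,2) (2,4,3) (2,4,4) — 20.
mill=shift 4: (1,2,1) (1,2,2) (1,2,3) (1,2,4) (1,3,1) (1,3,2) (1,3,3) (1,3,4) (1,4,1) (1,4,2) (1,4,3) (1,4,4) (2,3,1) (2,3,2) (2,3,3) (2,3,4) (2,4,1) (2,4,2) (2,4,3) (2,4,4) (3,4,1) (3,4,2) (3,4,3) (3,4,4) — 24.
Summing: 20 + 24 = 44.

44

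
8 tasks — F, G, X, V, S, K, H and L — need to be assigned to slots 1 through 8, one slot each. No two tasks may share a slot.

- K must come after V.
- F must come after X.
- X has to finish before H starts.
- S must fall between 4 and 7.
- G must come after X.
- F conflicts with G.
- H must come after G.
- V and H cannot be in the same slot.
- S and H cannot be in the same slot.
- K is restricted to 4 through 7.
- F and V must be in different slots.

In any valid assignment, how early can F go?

Precedence pushes F to at least 2.
F at 2 is achievable: X=1; K=4; L=8; F=2; H=7; G=6; V=3; S=5.

2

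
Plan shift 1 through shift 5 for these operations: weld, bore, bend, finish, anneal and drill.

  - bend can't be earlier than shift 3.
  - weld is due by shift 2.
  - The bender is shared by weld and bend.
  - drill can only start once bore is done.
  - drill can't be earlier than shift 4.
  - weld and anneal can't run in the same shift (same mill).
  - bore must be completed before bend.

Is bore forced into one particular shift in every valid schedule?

bore can be shift 1 (e.g. anneal=shift 2, weld=shift 1, bore=shift 1, bend=shift 3, drill=shift 4, finish=shift 1) or shift 2 (e.g. weld -> shift 1; anneal -> shift 2; bend -> shift 3; bore -> shift 2; drill -> shift 4; finish -> shift 1).

No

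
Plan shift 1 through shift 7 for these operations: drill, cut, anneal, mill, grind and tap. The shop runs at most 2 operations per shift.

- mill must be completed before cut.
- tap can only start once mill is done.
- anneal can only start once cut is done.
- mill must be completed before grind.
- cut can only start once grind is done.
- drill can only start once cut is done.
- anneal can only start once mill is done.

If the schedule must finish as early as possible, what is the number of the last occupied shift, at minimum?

The precedence chain requires at least 4 distinct shifts.
With at most 2 per shift and 6 operations, at least 3 shifts are needed.
4 works (last occupied shift: shift 4): for example tap=shift 2; grind=shift 2; mill=shift 1; cut=shift 3; anneal=shift 4; drill=shift 4.

shift 4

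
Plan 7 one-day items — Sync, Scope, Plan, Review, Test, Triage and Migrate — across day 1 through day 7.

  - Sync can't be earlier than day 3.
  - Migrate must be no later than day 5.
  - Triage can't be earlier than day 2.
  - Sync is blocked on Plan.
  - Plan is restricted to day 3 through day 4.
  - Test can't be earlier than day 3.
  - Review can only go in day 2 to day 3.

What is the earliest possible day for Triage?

Triage is available from day 2.
Triage at day 2 is achievable: Migrate in day 1; Test in day 3; Review in day 2; Sync in day 4; Scope in day 1; Triage in day 2; Plan in day 3.

day 2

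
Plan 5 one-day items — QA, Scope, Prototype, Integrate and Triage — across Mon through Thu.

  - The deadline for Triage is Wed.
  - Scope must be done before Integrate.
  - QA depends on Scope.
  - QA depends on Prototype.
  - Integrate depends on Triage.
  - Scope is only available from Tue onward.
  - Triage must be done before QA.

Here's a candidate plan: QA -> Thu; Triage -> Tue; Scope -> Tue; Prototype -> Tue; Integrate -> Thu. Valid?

Yes, all constraints hold

Scope is only available from Tue onward — holds.
QA depends on Scope — holds.
QA depends on Prototype — holds.
Scope must be done before Integrate — holds.
Integrate depends on Triage — holds.
Triage must be done before QA — holds.
The deadline for Triage is Wed — holds.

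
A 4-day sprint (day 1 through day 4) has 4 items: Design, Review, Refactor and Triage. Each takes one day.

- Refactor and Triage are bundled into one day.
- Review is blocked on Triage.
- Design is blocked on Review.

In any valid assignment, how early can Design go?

Precedence pushes Design to at least day 3.
Design at day 3 is achievable: Review in day 2, Design in day 3, Refactor in day 1, Triage in day 1.

day 3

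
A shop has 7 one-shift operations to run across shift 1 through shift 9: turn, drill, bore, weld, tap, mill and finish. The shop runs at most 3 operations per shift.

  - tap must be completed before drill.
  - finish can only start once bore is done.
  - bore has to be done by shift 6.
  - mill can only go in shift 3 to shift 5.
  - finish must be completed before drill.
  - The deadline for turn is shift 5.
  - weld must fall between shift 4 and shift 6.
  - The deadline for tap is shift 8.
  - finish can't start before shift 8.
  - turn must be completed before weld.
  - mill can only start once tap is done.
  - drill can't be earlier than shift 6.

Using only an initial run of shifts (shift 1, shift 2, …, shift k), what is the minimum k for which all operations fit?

9

The precedence chain requires at least 3 distinct shifts.
With at most 3 per shift and 7 operations, at least 3 shifts are needed.
Propagating the time windows through the other constraints, drill can't land before shift 9, so the schedule must run through at least shift 9.
9 works (last occupied shift: shift 9): for example finish -> shift 8; turn -> shift 1; mill -> shift 3; weld -> shift 4; bore -> shift 1; tap -> shift 1; drill -> shift 9.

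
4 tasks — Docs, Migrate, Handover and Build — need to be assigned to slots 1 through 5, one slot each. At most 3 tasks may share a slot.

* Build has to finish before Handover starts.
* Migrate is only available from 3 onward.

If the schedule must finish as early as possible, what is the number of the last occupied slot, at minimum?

The precedence chain requires at least 2 distinct slots.
With at most 3 per slot and 4 tasks, at least 2 slots are needed.
Migrate can't be placed before 3, so the schedule must run through at least slot 3.
3 works (last occupied slot: 3): for example Docs=1, Handover=2, Build=1, Migrate=3.

slot 3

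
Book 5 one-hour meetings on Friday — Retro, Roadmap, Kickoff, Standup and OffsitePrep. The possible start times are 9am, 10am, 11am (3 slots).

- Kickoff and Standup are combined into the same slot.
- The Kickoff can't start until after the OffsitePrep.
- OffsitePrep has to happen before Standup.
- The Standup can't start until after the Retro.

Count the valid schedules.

15

Splitting on Retro: it can be 9am (9), 10am (6). Listing each branch's schedules as (Roadmap, Kickoff, Standup, OffsitePrep):
Retro=9am: (9am,10am,10am,9am) (9am,11am,11am,9am) (9am,11am,11am,10am) (10am,10am,10am,9am) (10am,11am,11am,9am) (10am,11am,11am,10am) (11am,10am,10am,9am) (11am,11am,11am,9am) (11am,11am,11am,10am) — 9.
Retro=10am: (9am,11am,11am,9am) (9am,11am,11am,10am) (10am,11am,11am,9am) (10am,11am,11am,10am) (11am,11am,11am,9am) (11am,11am,11am,10am) — 6.
Summing: 9 + 6 = 15.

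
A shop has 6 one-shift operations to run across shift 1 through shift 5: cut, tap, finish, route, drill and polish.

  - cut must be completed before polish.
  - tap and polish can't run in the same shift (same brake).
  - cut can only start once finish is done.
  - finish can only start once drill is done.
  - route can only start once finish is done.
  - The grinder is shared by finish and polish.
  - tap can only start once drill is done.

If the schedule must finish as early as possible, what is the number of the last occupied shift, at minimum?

4

The precedence chain requires at least 4 distinct shifts.
4 works (last occupied shift: shift 4): for example tap -> shift 2, cut -> shift 3, drill -> shift 1, polish -> shift 4, finish -> shift 2, route -> shift 3.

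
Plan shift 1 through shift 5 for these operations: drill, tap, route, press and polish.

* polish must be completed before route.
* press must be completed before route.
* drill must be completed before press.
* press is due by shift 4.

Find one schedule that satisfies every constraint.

press in shift 2, route in shift 3, drill in shift 1, polish in shift 1, tap in shift 1

Checking: press(shift 2) before route(shift 3); polish(shift 1) before route(shift 3); drill(shift 1) before press(shift 2); press=shift 2 in [shift 1,shift 4].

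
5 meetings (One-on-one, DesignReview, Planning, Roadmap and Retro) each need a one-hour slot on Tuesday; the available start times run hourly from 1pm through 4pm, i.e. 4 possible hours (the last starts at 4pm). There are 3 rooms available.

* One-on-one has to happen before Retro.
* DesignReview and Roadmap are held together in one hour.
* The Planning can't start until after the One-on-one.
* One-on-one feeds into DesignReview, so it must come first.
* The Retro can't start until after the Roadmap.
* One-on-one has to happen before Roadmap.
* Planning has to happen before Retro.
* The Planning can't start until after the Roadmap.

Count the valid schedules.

1

Enumerating: Planning=3pm; DesignReview=2pm; Retro=4pm; Roadmap=2pm; One-on-one=1pm.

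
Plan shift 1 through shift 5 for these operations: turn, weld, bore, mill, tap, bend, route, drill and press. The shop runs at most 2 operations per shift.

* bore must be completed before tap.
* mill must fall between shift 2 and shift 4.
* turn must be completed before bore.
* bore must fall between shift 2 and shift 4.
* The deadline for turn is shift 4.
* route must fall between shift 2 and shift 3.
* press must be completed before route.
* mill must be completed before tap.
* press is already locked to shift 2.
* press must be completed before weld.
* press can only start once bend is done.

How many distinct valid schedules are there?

Splitting on turn: it can be shift 1 (36), shift 2 (12), shift 3 (6). Listing each branch's schedules as (weld, bore, mill, tap, bend, route, drill, press) by shift number:
turn=shift 1: (3,2,4,5,1,3,4,2) (3,2,4,5,1,3,5,2) (3,4,2,5,1,3,4,2) (3,4,2,5,1,3,5,2) (3,4,4,5,1,3,2,2) (3,4,4,5,1,3,5,2) (4,2,3,4,1,3,5,2) (4,2,3,5,1,3,4,2) (4,2,3,5,1,3,5,2) (4,2,4,5,1,3,3,2) (4,2,4,5,1,3,5,2) (4,3,2,4,1,3,5,2) (4,3,2,5,1,3,4,2) (4,3,2,5,1,3,5,2) (4,3,4,5,1,3,2,2) (4,3,4,5,1,3,5,2) (4,4,2,5,1,3,3,2) (4,4,2,5,1,3,5,2) (4,4,3,5,1,3,2,2) (4,4,3,5,1,3,5,2) (5,2,3,4,1,3,4,2) (5,2,3,4,1,3,5,2) (5,2,3,5,1,3,4,2) (5,2,4,5,1,3,3,2) (5,2,4,5,1,3,4,2) (5,3,2,4,1,3,4,2) (5,3,2,4,1,3,5,2) (5,3,2,5,1,3,4,2) (5,3,4,5,1,3,2,2) (5,3,4,5,1,3,4,2) (5,4,2,5,1,3,3,2) (5,4,2,5,1,3,4,2) (5,4,3,5,1,3,2,2) (5,4,3,5,1,3,4,2) (5,4,4,5,1,3,2,2) (5,4,4,5,1,3,3,2) — 36.
turn=shift 2: (3,4,4,5,1,3,1,2) (3,4,4,5,1,3,5,2) (4,3,4,5,1,3,1,2) (4,3,4,5,1,3,5,2) (4,4,3,5,1,3,1,2) (4,4,3,5,1,3,5,2) (5,3,4,5,1,3,1,2) (5,3,4,5,1,3,4,2) (5,4,3,5,1,3,1,2) (5,4,3,5,1,3,4,2) (5,4,4,5,1,3,1,2) (5,4,4,5,1,3,3,2) — 12.
turn=shift 3: (4,4,2,5,1,3,1,2) (4,4,2,5,1,3,5,2) (5,4,2,5,1,3,1,2) (5,4,2,5,1,3,4,2) (5,4,4,5,1,3,1,2) (5,4,4,5,1,3,2,2) — 6.
Summing: 36 + 12 + 6 = 54.

54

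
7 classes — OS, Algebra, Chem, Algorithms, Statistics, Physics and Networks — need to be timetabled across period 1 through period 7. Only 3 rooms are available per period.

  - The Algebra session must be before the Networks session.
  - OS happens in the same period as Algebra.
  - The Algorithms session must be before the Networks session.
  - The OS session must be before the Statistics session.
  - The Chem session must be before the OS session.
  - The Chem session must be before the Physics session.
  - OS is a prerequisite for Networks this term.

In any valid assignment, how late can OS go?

Precedence pushes OS to at least period 2; downstream work caps OS at period 6.
OS at period 6 is achievable: Chem -> period 1, Algorithms -> period 1, Statistics -> period 7, OS -> period 6, Algebra -> period 6, Networks -> period 7, Physics -> period 2.

period 6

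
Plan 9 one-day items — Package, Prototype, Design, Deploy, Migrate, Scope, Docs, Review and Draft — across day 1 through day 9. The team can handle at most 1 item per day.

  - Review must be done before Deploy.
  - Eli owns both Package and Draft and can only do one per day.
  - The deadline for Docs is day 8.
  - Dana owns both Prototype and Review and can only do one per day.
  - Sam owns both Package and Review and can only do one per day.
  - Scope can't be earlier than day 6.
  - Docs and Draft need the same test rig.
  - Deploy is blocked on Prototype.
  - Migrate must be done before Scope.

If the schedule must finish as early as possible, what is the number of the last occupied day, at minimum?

The precedence chain requires at least 2 distinct days.
With at most 1 per day and 9 work items, at least 9 days are needed.
Scope can't be placed before day 6, so the schedule must run through at least day 6.
9 works (last occupied day: day 9): for example Prototype -> day 2, Design -> day 8, Scope -> day 6, Draft -> day 9, Deploy -> day 4, Docs -> day 1, Package -> day 7, Migrate -> day 5, Review -> day 3.

9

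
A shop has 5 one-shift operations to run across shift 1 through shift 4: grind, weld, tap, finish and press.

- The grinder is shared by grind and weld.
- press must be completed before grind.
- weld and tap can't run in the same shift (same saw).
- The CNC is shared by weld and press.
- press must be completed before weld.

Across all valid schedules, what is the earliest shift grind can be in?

Precedence pushes grind to at least shift 2.
grind at shift 2 is achievable: press=shift 1, weld=shift 3, finish=shift 1, grind=shift 2, tap=shift 1.

shift 2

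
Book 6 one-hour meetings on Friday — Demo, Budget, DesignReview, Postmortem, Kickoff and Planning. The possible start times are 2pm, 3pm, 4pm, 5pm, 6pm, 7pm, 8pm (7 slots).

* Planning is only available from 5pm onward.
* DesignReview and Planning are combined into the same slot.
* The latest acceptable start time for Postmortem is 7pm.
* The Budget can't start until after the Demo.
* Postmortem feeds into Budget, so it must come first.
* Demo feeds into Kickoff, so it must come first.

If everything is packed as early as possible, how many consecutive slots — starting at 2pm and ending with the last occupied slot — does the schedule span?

4

The precedence chain requires at least 2 distinct slots.
Planning can't be placed before 5pm — that is slot 4 counting from 2pm — so the schedule must run through at least 4 slots.
4 works (last occupied slot: 5pm): for example Postmortem in 2pm; Kickoff in 3pm; Planning in 5pm; Budget in 3pm; DesignReview in 5pm; Demo in 2pm.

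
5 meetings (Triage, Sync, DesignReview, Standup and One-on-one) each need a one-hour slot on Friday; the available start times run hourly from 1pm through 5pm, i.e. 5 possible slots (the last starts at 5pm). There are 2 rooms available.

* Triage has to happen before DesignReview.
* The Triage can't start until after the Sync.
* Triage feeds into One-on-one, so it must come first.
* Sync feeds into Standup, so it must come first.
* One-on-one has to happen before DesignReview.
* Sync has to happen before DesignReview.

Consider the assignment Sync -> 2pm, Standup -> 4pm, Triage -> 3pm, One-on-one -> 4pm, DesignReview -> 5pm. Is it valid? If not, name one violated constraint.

Triage feeds into One-on-one, so it must come first — holds.
The Triage can't start until after the Sync — holds.
Triage has to happen before DesignReview — holds.
Sync feeds into Standup, so it must come first — holds.
Sync has to happen before DesignReview — holds.
One-on-one has to happen before DesignReview — holds.
There are 2 rooms available — holds.

Valid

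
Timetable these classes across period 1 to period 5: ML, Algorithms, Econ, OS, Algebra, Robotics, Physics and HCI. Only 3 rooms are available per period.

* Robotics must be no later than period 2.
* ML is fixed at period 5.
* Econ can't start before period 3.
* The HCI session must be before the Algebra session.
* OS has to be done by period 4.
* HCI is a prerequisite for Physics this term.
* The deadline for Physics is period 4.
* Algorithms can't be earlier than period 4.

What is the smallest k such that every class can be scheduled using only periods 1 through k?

The precedence chain requires at least 2 distinct periods.
With at most 3 per period and 8 classes, at least 3 periods are needed.
ML can't be placed before period 5, so the schedule must run through at least period 5.
5 works (last occupied period: period 5): for example Algorithms in period 4, ML in period 5, HCI in period 1, Econ in period 3, Physics in period 2, OS in period 1, Robotics in period 1, Algebra in period 2.

5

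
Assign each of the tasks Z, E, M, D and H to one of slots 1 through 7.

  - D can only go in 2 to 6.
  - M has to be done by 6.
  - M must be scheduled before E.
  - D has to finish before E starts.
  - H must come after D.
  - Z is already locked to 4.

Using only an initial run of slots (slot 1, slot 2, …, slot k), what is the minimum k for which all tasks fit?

4

The precedence chain requires at least 2 distinct slots.
Z can't be placed before 4, so the schedule must run through at least slot 4.
4 works (last occupied slot: 4): for example D -> 2, H -> 3, M -> 1, Z -> 4, E -> 3.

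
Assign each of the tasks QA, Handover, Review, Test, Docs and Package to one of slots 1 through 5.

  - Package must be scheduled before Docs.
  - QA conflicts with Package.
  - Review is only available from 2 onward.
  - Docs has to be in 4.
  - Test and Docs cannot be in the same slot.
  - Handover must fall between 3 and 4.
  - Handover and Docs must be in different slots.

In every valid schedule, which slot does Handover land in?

3

Handover's window is 3–4.
Docs is fixed at 4, and Handover can't share a slot with Docs.
So Handover must be 3.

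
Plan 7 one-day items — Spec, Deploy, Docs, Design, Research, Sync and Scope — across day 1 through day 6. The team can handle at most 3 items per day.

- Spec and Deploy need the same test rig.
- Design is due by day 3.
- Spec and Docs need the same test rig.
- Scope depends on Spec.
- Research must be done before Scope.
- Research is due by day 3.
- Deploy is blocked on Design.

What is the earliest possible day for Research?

Research's own window allows nothing later than day 3.
Research at day 1 is achievable: Scope -> day 2, Design -> day 1, Research -> day 1, Spec -> day 1, Sync -> day 3, Deploy -> day 2, Docs -> day 2.

day 1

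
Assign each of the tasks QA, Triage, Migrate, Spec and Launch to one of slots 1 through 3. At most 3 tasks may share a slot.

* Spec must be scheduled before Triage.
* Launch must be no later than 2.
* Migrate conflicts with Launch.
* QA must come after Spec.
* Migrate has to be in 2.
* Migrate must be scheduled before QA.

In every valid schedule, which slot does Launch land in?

1

Launch's window is 1–2.
Migrate is fixed at 2, and Launch can't share a slot with Migrate.
So Launch must be 1.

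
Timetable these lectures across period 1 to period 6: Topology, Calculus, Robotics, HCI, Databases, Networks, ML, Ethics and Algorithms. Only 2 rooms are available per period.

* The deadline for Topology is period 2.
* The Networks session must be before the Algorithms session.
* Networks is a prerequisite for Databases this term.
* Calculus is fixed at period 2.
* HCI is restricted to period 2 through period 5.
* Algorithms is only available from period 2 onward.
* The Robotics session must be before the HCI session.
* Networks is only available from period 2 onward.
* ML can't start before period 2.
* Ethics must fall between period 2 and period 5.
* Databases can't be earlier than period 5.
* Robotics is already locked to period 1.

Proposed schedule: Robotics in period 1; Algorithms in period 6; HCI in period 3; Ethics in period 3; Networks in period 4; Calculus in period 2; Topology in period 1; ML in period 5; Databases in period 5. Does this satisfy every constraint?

Networks is a prerequisite for Databases this term — holds.
Networks is only available from period 2 onward — holds.
Robotics is already locked to period 1 — holds.
Only 2 rooms are available per period — holds.
The Robotics session must be before the HCI session — holds.
Algorithms is only available from period 2 onward — holds.
Databases can't be earlier than period 5 — holds.
Calculus is fixed at period 2 — holds.
Ethics must fall between period 2 and period 5 — holds.
The Networks session must be before the Algorithms session — holds.
HCI is restricted to period 2 through period 5 — holds.
ML can't start before period 2 — holds.
The deadline for Topology is period 2 — holds.

Yes, all constraints hold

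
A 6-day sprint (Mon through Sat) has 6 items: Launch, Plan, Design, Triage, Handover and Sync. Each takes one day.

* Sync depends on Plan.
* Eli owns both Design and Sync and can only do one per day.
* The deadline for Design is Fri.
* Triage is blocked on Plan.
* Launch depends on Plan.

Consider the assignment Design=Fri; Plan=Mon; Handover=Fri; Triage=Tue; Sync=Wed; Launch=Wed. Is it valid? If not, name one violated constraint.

The deadline for Design is Fri — holds.
Triage is blocked on Plan — holds.
Sync depends on Plan — holds.
Eli owns both Design and Sync and can only do one per day — holds.
Launch depends on Plan — holds.

Yes, all constraints hold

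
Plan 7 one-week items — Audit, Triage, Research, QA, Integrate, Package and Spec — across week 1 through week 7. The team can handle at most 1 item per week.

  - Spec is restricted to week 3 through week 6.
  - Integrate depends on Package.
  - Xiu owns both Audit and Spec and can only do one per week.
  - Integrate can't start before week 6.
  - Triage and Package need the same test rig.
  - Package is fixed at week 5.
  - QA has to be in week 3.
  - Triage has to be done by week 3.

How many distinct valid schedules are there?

Splitting on Audit: it can be week 1 (3), week 2 (3), week 4 (2), week 6 (2), week 7 (2). Listing each branch's schedules as (Triage, Research, QA, Integrate, Package, Spec) by week number:
Audit=week 1: (2,4,3,7,5,6) (2,6,3,7,5,4) (2,7,3,6,5,4) — 3.
Audit=week 2: (1,4,3,7,5,6) (1,6,3,7,5,4) (1,7,3,6,5,4) — 3.
Audit=week 4: (1,2,3,7,5,6) (2,1,3,7,5,6) — 2.
Audit=week 6: (1,2,3,7,5,4) (2,1,3,7,5,4) — 2.
Audit=week 7: (1,2,3,6,5,4) (2,1,3,6,5,4) — 2.
Summing: 3 + 3 + 2 + 2 + 2 = 12.

12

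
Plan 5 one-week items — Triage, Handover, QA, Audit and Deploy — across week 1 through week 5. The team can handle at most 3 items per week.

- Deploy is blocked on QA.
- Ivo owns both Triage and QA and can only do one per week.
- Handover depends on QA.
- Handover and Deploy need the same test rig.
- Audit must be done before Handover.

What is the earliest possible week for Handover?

week 2

Precedence pushes Handover to at least week 2.
Handover at week 2 is achievable: QA -> week 1, Audit -> week 1, Handover -> week 2, Deploy -> week 3, Triage -> week 2.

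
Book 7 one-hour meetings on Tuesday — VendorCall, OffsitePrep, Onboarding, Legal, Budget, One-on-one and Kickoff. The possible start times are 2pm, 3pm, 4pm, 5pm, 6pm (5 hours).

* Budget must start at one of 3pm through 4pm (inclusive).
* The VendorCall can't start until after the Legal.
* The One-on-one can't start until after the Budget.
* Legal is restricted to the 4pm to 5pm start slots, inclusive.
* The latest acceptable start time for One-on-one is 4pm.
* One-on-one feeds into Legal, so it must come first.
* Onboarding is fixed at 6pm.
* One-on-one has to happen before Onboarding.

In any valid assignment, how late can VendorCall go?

6pm

Precedence pushes VendorCall to at least 6pm.
VendorCall at 6pm is achievable: Kickoff in 2pm; One-on-one in 4pm; VendorCall in 6pm; OffsitePrep in 2pm; Legal in 5pm; Budget in 3pm; Onboarding in 6pm.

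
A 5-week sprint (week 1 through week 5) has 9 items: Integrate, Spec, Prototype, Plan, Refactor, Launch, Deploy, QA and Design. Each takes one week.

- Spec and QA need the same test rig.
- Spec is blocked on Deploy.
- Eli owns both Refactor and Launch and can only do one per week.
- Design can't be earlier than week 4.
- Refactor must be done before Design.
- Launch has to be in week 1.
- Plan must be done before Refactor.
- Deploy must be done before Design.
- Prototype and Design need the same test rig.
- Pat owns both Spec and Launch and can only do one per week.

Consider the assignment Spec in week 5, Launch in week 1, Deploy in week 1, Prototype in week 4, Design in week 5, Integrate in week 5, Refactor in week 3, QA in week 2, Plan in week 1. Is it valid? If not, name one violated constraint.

Valid

Pat owns both Spec and Launch and can only do one per week — holds.
Prototype and Design need the same test rig — holds.
Spec and QA need the same test rig — holds.
Eli owns both Refactor and Launch and can only do one per week — holds.
Spec is blocked on Deploy — holds.
Plan must be done before Refactor — holds.
Design can't be earlier than week 4 — holds.
Deploy must be done before Design — holds.
Refactor must be done before Design — holds.
Launch has to be in week 1 — holds.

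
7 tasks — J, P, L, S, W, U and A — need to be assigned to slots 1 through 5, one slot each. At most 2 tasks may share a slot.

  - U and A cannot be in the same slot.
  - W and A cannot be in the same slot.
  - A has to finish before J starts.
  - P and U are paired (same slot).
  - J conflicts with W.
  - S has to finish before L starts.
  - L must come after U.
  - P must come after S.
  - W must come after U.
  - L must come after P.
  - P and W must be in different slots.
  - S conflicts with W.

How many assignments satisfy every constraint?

60

Splitting on J: it can be 2 (11), 3 (12), 4 (17), 5 (20). Listing each branch's schedules as (P, L, S, W, U, A):
J=2: (3,4,1,4,3,1) (3,4,1,5,3,1) (3,4,2,4,3,1) (3,4,2,5,3,1) (3,5,1,4,3,1) (3,5,1,5,3,1) (3,5,2,4,3,1) (3,5,2,5,3,1) (4,5,1,5,4,1) (4,5,2,5,4,1) (4,5,3,5,4,1) — 11.
J=3: (2,3,1,4,2,1) (2,3,1,5,2,1) (2,4,1,4,2,1) (2,4,1,5,2,1) (2,5,1,4,2,1) (2,5,1,5,2,1) (4,5,1,5,4,1) (4,5,1,5,4,2) (4,5,2,5,4,1) (4,5,2,5,4,2) (4,5,3,5,4,1) (4,5,3,5,4,2) — 12.
J=4: (2,3,1,3,2,1) (2,3,1,5,2,1) (2,3,1,5,2,3) (2,4,1,3,2,1) (2,4,1,5,2,1) (2,4,1,5,2,3) (2,5,1,3,2,1) (2,5,1,5,2,1) (2,5,1,5,2,3) (3,4,1,5,3,1) (3,4,1,5,3,2) (3,4,2,5,3,1) (3,4,2,5,3,2) (3,5,1,5,3,1) (3,5,1,5,3,2) (3,5,2,5,3,1) (3,5,2,5,3,2) — 17.
J=5: (2,3,1,3,2,1) (2,3,1,3,2,4) (2,3,1,4,2,1) (2,3,1,4,2,3) (2,4,1,3,2,1) (2,4,1,3,2,4) (2,4,1,4,2,1) (2,4,1,4,2,3) (2,5,1,3,2,1) (2,5,1,3,2,4) (2,5,1,4,2,1) (2,5,1,4,2,3) (3,4,1,4,3,1) (3,4,1,4,3,2) (3,4,2,4,3,1) (3,4,2,4,3,2) (3,5,1,4,3,1) (3,5,1,4,3,2) (3,5,2,4,3,1) (3,5,2,4,3,2) — 20.
Summing: 11 + 12 + 17 + 20 = 60.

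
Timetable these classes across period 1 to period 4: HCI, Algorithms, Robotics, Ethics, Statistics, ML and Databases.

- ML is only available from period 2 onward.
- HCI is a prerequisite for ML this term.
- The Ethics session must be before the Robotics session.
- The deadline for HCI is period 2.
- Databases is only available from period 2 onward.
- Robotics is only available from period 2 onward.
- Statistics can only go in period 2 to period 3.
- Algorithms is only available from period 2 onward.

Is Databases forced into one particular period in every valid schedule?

Databases can be period 2 (e.g. Ethics -> period 1; Statistics -> period 2; Algorithms -> period 2; HCI -> period 1; Databases -> period 2; Robotics -> period 2; ML -> period 2) or period 3 (e.g. Statistics -> period 2, Robotics -> period 2, Algorithms -> period 2, Ethics -> period 1, HCI -> period 1, ML -> period 2, Databases -> period 3).

No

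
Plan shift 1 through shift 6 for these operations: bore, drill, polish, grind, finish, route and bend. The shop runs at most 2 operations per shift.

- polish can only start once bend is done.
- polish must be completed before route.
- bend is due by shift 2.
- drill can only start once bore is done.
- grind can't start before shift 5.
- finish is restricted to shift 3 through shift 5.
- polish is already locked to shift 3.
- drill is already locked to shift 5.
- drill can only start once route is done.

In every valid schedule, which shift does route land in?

shift 4

polish is fixed at shift 3 and must come before route, so route is at least shift 4.
drill is fixed at shift 5 and must come after route, so route is at most shift 4.
So route must be shift 4.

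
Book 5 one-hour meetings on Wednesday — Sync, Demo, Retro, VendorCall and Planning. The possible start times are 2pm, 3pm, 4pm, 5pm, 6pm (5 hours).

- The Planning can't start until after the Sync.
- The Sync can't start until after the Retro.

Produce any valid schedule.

Planning=4pm, Retro=2pm, Demo=2pm, Sync=3pm, VendorCall=2pm

Checking: Retro(2pm) before Sync(3pm); Sync(3pm) before Planning(4pm).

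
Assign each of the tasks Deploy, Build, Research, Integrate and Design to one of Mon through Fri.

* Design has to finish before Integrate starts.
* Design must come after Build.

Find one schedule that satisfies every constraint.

Build -> Mon, Design -> Tue, Integrate -> Wed, Deploy -> Mon, Research -> Mon

Checking: Design(Tue) before Integrate(Wed); Build(Mon) before Design(Tue).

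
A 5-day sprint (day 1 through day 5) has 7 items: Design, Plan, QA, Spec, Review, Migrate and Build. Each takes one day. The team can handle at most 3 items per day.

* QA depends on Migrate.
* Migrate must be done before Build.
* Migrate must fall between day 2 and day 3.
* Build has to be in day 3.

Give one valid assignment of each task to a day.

Design -> day 1; QA -> day 3; Spec -> day 1; Plan -> day 1; Build -> day 3; Review -> day 2; Migrate -> day 2

Checking: Migrate(day 2) before QA(day 3); Migrate(day 2) before Build(day 3); Build=day 3 in [day 3,day 3]; Migrate=day 2 in [day 2,day 3]; max 3 per day (cap 3).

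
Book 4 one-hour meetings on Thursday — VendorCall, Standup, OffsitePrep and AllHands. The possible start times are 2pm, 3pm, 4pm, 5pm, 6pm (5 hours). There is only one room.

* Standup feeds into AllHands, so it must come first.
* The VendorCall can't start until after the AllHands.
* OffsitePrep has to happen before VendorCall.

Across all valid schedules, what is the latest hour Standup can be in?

Downstream work caps Standup at 4pm.
Standup at 4pm is achievable: VendorCall -> 6pm; Standup -> 4pm; AllHands -> 5pm; OffsitePrep -> 2pm.

4pm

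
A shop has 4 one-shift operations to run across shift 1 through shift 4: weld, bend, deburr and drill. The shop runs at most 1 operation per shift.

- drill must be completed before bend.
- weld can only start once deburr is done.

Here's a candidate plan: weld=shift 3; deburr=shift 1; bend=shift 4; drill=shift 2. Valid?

Yes, all constraints hold

weld can only start once deburr is done — holds.
drill must be completed before bend — holds.
The shop runs at most 1 operation per shift — holds.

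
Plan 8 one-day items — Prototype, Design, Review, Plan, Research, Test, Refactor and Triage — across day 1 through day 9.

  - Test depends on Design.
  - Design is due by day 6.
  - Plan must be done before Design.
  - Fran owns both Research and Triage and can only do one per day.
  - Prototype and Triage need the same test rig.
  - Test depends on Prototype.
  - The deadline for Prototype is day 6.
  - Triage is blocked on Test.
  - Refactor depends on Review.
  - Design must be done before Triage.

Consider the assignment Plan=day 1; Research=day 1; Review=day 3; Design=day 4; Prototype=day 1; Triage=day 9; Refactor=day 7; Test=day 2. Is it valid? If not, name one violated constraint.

Triage is blocked on Test — holds.
Test depends on Design — violated.
Design must be done before Triage — holds.
Test depends on Prototype — holds.
The deadline for Prototype is day 6 — holds.
Refactor depends on Review — holds.
Design is due by day 6 — holds.
Prototype and Triage need the same test rig — holds.
Fran owns both Research and Triage and can only do one per day — holds.
Plan must be done before Design — holds.

Invalid. Test depends on Design.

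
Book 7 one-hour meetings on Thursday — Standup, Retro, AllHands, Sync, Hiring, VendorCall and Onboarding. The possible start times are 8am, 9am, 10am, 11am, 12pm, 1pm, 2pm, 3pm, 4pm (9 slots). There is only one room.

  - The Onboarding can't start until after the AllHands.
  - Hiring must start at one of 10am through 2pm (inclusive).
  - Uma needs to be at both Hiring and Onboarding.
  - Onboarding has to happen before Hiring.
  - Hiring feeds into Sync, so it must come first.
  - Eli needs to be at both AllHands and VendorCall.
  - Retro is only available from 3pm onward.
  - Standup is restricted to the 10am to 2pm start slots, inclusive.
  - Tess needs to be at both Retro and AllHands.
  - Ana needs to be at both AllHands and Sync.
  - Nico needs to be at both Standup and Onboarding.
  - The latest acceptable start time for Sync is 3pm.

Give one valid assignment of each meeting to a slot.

Sync -> 12pm, VendorCall -> 1pm, Hiring -> 10am, AllHands -> 8am, Retro -> 3pm, Onboarding -> 9am, Standup -> 11am

Checking: AllHands(8am) before Onboarding(9am); Onboarding(9am) before Hiring(10am); Hiring(10am) before Sync(12pm); Hiring(10am) != Onboarding(9am); Standup(11am) != Onboarding(9am); Retro(3pm) != AllHands(8am); AllHands(8am) != VendorCall(1pm); AllHands(8am) != Sync(12pm); Standup=11am in [10am,2pm]; Retro=3pm in [3pm,4pm]; Sync=12pm in [8am,3pm]; Hiring=10am in [10am,2pm]; max 1 per slot (cap 1).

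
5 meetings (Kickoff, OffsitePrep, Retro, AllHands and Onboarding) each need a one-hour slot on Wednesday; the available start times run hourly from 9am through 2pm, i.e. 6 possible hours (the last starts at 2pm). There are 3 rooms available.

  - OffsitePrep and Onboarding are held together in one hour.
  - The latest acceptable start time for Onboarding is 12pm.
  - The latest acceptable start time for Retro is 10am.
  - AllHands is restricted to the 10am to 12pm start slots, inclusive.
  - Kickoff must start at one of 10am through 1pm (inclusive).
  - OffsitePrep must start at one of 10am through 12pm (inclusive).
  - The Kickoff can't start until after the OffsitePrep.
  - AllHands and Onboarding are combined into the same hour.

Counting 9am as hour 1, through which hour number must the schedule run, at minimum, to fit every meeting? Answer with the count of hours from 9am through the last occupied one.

3 hours

The precedence chain requires at least 2 distinct hours.
With at most 3 per hour and 5 meetings, at least 2 hours are needed.
Propagating the time windows through the other constraints, Kickoff can't land before 11am — that is hour 3 counting from 9am — so the schedule must run through at least 3 hours.
3 works (last occupied hour: 11am): for example Retro in 9am, OffsitePrep in 10am, Kickoff in 11am, Onboarding in 10am, AllHands in 10am.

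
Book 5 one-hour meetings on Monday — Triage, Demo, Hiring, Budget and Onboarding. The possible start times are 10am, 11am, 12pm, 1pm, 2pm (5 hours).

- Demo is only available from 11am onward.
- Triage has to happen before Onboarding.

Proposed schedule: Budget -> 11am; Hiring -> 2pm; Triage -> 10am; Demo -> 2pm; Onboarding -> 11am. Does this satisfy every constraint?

Demo is only available from 11am onward — holds.
Triage has to happen before Onboarding — holds.

Valid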